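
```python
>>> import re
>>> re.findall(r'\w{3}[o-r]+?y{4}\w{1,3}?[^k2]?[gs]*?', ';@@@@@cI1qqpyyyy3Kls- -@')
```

A `+?`/`*?`/`{m,n}?` starts at its minimum and grows only as far as needed for what follows to match.
Since nothing is captured, `findall` lists the 1 matched substring directly.

['cI1qqpyyyy3K']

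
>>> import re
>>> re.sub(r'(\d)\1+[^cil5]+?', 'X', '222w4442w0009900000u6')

'XXwX9X6'

The backreference `\1` re-matches whatever the first group consumed, character for character.
Matches: at [0:4] → '222w'; at [4:8] → '4442'; at [9:13] → '0009'; at [14:20] → '00000u'.
Every occurrence is swapped for 'X'.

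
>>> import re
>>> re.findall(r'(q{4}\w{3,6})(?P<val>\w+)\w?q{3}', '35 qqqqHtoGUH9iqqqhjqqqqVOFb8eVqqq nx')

[('qqqqHtoGUH', '9iqqqhjqqqqVOFb8eV')]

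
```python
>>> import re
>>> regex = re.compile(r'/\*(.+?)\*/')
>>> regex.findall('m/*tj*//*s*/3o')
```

Because there's exactly one group, `findall` drops the full match and keeps group 1 from each hit.

['tj', 's']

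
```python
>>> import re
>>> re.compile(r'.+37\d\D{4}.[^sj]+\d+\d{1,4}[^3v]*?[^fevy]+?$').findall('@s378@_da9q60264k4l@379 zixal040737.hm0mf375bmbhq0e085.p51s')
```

['@s378@_da9q60264k4l@379 zixal040737.hm0mf375bmbhq0e085.p51s']

This matches one or more of any character, then the literal '37', then a digit; then exactly 4 of a non-digit, then any character, then one or more of any character except [sj]; then one or more of a digit, then 1 to 4 of a digit, then zero or more of any character except [3v] (lazy); then one or more of any character except [fevy] (lazy); then anchored at the end.
With no groups in the pattern, `findall` gives back each whole match — 1 here.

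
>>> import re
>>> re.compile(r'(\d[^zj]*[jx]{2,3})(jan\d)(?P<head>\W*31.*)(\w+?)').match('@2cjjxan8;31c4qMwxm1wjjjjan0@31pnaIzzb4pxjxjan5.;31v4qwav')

None

`re.match` only tries the pattern at the start of the string.
Here the pattern fails at index 0, so the call returns None.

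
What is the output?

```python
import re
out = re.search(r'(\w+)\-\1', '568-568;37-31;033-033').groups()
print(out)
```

('568',)

`\1` has to match the exact text group 1 already captured.
`re.search` scans for the first position where the pattern succeeds.
The match spans [0:7] → '568-568'.
Captured: group 1 = '568'.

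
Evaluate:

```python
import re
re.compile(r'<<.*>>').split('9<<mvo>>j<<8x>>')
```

['9', '']

Each match becomes a cut point; 2 segments remain.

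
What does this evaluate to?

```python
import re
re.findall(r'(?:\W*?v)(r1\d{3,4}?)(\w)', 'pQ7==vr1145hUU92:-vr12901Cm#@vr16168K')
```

The `?` after the quantifier makes it lazy — it takes as little as possible before letting the rest of the pattern try.
`findall` packs the 2 group values into a tuple for every match.

[('r1145', 'h'), ('r1290', '1'), ('r1616', '8')]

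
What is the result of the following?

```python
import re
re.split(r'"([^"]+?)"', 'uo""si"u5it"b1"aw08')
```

Matches to split on: at [3:7] → '"si"'; at [11:15] → '"b1"'.
With a capturing group present, the delimiter's captured portion is kept in the result list.

['uo"', 'si', 'u5it', 'b1', 'aw08']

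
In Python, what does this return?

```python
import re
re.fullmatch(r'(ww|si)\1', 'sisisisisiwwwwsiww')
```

`re.fullmatch` requires the pattern to consume the entire string.
Here the string isn't matched end-to-end, so the call returns None.

None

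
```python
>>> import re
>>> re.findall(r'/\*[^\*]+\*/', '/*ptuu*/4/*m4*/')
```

['/*ptuu*/', '/*m4*/']

`findall` yields the raw match text (2 of them) because the pattern has no groups.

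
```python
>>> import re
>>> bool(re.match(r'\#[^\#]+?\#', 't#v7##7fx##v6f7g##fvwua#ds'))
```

`re.match` won't scan ahead — the pattern has to work from the very first character.
Here position 0 doesn't satisfy it, so the call returns None, and `bool(None)` is False.

False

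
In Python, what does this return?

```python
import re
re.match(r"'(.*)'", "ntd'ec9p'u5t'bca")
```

`match` is anchored at position 0; if the pattern doesn't fit there, it returns None.
Here position 0 doesn't satisfy it, so the call returns None.

None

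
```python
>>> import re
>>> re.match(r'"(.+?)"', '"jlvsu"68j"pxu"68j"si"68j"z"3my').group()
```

'"jlvsu"'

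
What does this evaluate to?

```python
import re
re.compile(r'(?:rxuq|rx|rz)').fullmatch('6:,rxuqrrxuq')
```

None

`fullmatch` succeeds only if the pattern covers the string from start to end.
Here the pattern can't cover the whole string, so the call returns None.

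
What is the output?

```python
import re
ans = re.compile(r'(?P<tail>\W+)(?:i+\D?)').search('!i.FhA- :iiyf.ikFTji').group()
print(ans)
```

!i.

This matches one or more of a non-word character (captured as 'tail'); then one or more of the literal 'i', then optionally a non-digit (non-capturing group).
The match spans [0:3] → '!i.'.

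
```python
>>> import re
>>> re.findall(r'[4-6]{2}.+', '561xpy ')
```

This matches exactly 2 of a character in [4-6]; then one or more of any character.
No capturing groups, so `findall` returns the 1 full match string.

['561xpy ']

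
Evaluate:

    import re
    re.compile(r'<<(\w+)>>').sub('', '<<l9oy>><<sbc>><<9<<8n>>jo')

'<<9jo'

`sub` substitutes '' at each match site.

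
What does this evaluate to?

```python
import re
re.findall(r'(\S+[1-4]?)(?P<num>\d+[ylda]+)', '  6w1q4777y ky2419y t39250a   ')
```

Pattern: one or more of a non-whitespace character, then optionally a character in [1-4] (captured); then one or more of a digit, then one or more of one of [ylda] (captured as 'num').
Walking the string: at [2:11] match '6w1q4777y', groups = ('6w1q477', '7y'); at [12:19] match 'ky2419y', groups = ('ky241', '9y'); at [20:27] match 't39250a', groups = ('t3925', '0a').
Multiple groups make `findall` return tuples — one 2-tuple for each match.

[('6w1q477', '7y'), ('ky241', '9y'), ('t3925', '0a')]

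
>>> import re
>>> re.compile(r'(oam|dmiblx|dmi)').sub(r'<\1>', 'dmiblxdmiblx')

`|` is ordered: at each position the engine commits to the first alternative that works.
Matches: at [0:6] → 'dmiblx'; at [6:12] → 'dmiblx'.
`\1` in the replacement pulls in group 1's text for each match.

'<dmiblx><dmiblx>'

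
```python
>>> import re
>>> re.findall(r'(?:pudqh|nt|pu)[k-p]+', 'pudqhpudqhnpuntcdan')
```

['pudqhp', 'pun']

Matches: at [0:6] → 'pudqhp'; at [11:14] → 'pun'.
`findall` yields the raw match text (2 of them) because the pattern has no groups.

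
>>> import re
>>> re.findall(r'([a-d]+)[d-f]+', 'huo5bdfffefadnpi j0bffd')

['bd', 'a', 'b']

The pattern matches one or more of a character in [a-d] (captured); then one or more of a character in [d-f].
Because there's exactly one group, `findall` drops the full match and keeps group 1 from each hit.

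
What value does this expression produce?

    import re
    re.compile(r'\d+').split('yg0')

['yg', '']

Pattern: one or more of a digit.
Matches to split on: at [2:3] → '0'.
`split` removes every match and returns the 2 fragments in between.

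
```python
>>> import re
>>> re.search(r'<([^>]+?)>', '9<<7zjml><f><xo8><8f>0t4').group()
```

The match spans [1:9] → '<<7zjml>'.

'<<7zjml>'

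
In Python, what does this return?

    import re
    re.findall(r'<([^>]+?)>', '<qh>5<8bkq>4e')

['qh', '8bkq']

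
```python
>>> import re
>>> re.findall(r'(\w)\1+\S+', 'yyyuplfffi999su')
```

`\1` has to match the exact text group 1 already captured.
`findall` collects group 1 from the one match (1 total).

['y']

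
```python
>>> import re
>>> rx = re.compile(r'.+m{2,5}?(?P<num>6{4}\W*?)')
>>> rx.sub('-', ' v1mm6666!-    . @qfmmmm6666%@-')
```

Pattern: one or more of any character, then 2 to 5 of the literal 'm' (lazy); then exactly 4 of a literal '6', then zero or more of a non-word character (lazy) (captured as 'num').
A non-greedy quantifier consumes as few characters as it can — just enough that the remainder of the pattern still matches from where it stops; whatever follows it matches normally.
Matches: at [0:28] → ' v1mm6666!-    . @qfmmmm6666'.
Each match is replaced by '-'.

'-%@-'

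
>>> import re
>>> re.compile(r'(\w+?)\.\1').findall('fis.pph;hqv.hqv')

['hqv']

`\1` has to match the exact text group 1 already captured.
Scanning left to right: at [8:15] match 'hqv.hqv', group 1 = 'hqv'.
Because there's exactly one group, `findall` drops the full match and keeps group 1 from the one hit.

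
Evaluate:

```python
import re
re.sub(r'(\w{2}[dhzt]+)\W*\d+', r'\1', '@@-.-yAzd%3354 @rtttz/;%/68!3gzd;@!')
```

Pattern: exactly 2 of a word character, then one or more of one of [dhzt] (captured); then zero or more of a non-word character, then one or more of a digit.
Matches: at [5:14] → 'yAzd%3354'; at [16:27] → 'rtttz/;%/68'.
`\1` in the replacement pulls in group 1's text for each match.

'@@-.-yAzd @rtttz!3gzd;@!'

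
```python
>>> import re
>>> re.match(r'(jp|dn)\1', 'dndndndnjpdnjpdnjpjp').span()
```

`\1` is not a pattern — it's the concrete string captured by group 1, re-applied verbatim.
`re.match` won't scan ahead — the pattern has to work from the very first character.
The match spans [0:4] → 'dndn'.
Captured: group 1 = 'dn'.

(0, 4)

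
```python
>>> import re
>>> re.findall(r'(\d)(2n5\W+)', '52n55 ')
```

[]

2 groups means each result is a tuple of 2 captured strings — 0 here.
Nothing in the string satisfies the pattern, so the list is empty.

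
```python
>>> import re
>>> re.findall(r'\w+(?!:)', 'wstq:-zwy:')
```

['wst', 'zw']

A negative assertion filters positions out without eating any characters.
With no groups in the pattern, `findall` gives back each whole match — 2 here.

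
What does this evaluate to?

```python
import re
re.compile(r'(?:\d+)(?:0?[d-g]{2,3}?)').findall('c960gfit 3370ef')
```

['960gf', '3370ef']

Since nothing is captured, `findall` lists the 2 matched substrings directly.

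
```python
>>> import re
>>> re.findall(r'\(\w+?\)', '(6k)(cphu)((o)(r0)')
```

['(6k)', '(cphu)', '(o)', '(r0)']

Matches: at [0:4] → '(6k)'; at [4:10] → '(cphu)'; at [11:14] → '(o)'; at [14:18] → '(r0)'.
With no groups in the pattern, `findall` gives back each whole match — 4 here.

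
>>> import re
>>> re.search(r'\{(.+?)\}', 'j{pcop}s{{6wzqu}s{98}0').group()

'{pcop}'

`re.search` tries every starting position until one works.
The match spans [1:7] → '{pcop}'.
Captured: group 1 = 'pcop'.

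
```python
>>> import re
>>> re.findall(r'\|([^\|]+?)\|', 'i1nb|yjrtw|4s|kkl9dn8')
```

['yjrtw']

Walking the string: at [4:11] match '|yjrtw|', group 1 = 'yjrtw'.
With a single group, `findall` returns only what that group captured — 1 item.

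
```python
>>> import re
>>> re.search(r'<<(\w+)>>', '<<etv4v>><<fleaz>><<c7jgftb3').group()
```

'<<etv4v>>'

The match spans [0:9] → '<<etv4v>>'.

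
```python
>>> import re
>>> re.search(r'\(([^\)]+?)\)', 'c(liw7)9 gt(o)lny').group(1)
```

`re.search` scans for the first position where the pattern succeeds.
The match spans [1:7] → '(liw7)'.
Captured: group 1 = 'liw7'.

'liw7'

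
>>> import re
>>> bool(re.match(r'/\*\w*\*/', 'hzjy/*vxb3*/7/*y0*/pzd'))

False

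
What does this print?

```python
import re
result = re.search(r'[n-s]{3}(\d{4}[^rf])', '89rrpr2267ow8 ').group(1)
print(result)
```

2267o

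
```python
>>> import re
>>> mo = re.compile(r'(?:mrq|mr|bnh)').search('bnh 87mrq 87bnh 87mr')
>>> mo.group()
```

'bnh'

The match spans [0:3] → 'bnh'.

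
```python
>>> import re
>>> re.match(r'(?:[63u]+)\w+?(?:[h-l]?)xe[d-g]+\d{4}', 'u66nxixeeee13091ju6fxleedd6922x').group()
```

'u66nxixeeee1309'

This matches one or more of one of [63u] (non-capturing group); then one or more of a word character (lazy); then optionally a character in [h-l] (non-capturing group); then the literal 'xe', then one or more of a character in [d-g], then exactly 4 of a digit.
With `match`, the pattern is implicitly anchored at the beginning.
The match spans [0:15] → 'u66nxixeeee1309'.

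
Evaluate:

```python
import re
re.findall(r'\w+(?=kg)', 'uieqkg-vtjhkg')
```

['uieq', 'vtjh']

The lookaround is zero-width — it requires the adjacent text to match without consuming it, so the asserted text isn't part of the match.
With no groups in the pattern, `findall` gives back each whole match — 2 here.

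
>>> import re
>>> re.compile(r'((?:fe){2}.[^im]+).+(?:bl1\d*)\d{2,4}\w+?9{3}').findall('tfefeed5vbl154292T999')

['fefeed5']

The pattern matches the literal 'fe' repeated 2 times, then any character, then one or more of any character except [im] (captured); then one or more of any character; then the literal 'bl1', then zero or more of a digit (non-capturing group); then 2 to 4 of a digit, then one or more of a word character (lazy), then exactly 3 of the literal '9'.
Scanning left to right: at [1:21] match 'fefeed5vbl154292T999', group 1 = 'fefeed5'.
Because there's exactly one group, `findall` drops the full match and keeps group 1 from the one hit.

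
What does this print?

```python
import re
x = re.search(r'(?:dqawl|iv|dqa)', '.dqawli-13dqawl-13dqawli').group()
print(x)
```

Alternation isn't longest-match — the leftmost alternative that fits at this position is chosen.
`re.search` tries every starting position until one works.
The match spans [1:6] → 'dqawl'.

dqawl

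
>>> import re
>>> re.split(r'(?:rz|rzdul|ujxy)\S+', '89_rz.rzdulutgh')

Splitting on the pattern gives 2 pieces.

['89_', '']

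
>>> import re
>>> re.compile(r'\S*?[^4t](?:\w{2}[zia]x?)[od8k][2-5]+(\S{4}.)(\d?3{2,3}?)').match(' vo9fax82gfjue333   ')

None

This matches zero or more of a non-whitespace character (lazy), then any character except [4t]; then exactly 2 of a word character, then one of [zia], then optionally the literal 'x' (non-capturing group); then one of [od8k], then one or more of a character in [2-5]; then exactly 4 of a non-whitespace character, then any character (captured); then optionally a digit, then 2 to 3 of a literal '3' (lazy) (captured).
`re.match` only tries the pattern at the start of the string.
Here the string doesn't start with a match, so the call returns None.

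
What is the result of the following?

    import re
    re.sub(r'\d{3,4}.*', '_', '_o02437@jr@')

'_o_'

Pattern: 3 to 4 of a digit; then zero or more of any character.
Every occurrence is swapped for '_'.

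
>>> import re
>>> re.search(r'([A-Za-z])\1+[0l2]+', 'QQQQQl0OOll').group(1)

'Q'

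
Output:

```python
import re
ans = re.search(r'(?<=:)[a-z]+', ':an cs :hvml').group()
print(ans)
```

The `(?=…)`/`(?<=…)` assertion just peeks at neighbouring text; it doesn't advance the match position.
The match spans [1:3] → 'an'.

an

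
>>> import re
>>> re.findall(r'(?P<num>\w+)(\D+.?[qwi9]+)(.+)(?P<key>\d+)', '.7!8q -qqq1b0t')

[('7', '!8q', ' -qqq1b', '0')]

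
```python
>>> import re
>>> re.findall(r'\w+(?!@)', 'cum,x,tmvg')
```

['cum', 'x', 'tmvg']

A negative assertion filters positions out without eating any characters.
`findall` yields the raw match text (3 of them) because the pattern has no groups.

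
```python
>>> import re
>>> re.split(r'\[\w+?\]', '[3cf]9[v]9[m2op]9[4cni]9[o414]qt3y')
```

`split` removes every match and returns the 6 fragments in between.

['', '9', '9', '9', '9', 'qt3y']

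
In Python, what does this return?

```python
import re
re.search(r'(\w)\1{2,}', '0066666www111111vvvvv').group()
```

A backreference is literal: `\1` must see the identical characters the first group matched.
`re.search` scans for the first position where the pattern succeeds.
The match spans [2:7] → '66666'.
Captured: group 1 = '6'.

'66666'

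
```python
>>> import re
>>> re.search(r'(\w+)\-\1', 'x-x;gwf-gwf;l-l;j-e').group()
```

'x-x'

`\1` is not a pattern — it's the concrete string captured by group 1, re-applied verbatim.
`re.search` scans for the first position where the pattern succeeds.
The match spans [0:3] → 'x-x'.
Captured: group 1 = 'x'.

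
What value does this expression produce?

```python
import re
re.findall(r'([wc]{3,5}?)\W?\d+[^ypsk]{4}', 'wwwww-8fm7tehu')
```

The pattern matches 3 to 5 of one of [wc] (lazy) (captured); then optionally a non-word character, then one or more of a digit, then exactly 4 of any character except [ypsk].
Scanning left to right: at [0:11] match 'wwwww-8fm7t', group 1 = 'wwwww'.
One capturing group, so `findall` returns just the captured substring from the one match — 1 in all.

['wwwww']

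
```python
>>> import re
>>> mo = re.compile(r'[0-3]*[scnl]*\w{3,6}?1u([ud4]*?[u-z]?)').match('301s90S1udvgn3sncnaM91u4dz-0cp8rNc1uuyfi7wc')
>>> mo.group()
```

'301s90S1u'

This matches zero or more of a character in [0-3], then zero or more of one of [scnl]; then 3 to 6 of a word character (lazy), then the literal '1u'; then zero or more of one of [ud4] (lazy), then optionally a character in [u-z] (captured).
The `?` after the quantifier makes it lazy — it takes as little as possible before letting the rest of the pattern try.
With `match`, the pattern is implicitly anchored at the beginning.
The match spans [0:9] → '301s90S1u'.
Captured: group 1 = ''.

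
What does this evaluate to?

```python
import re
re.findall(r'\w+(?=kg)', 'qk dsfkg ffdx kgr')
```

['dsf']

The positive lookaround only admits positions where the adjacent text matches; those characters stay outside the span.
Scanning left to right: at [3:6] → 'dsf'.
With no groups in the pattern, `findall` gives back each whole match — 1 here.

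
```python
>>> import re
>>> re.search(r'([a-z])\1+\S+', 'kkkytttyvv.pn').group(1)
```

'k'

`\1` has to match the exact text group 1 already captured.
`re.search` scans for the first position where the pattern succeeds.
The match spans [0:13] → 'kkkytttyvv.pn'.
Captured: group 1 = 'k'.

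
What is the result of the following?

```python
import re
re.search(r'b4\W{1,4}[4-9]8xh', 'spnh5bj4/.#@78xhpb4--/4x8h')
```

None

The pattern matches the literal 'b4', then 1 to 4 of a non-word character; then a character in [4-9], then the literal '8xh'.
Here no position works, so the call returns None.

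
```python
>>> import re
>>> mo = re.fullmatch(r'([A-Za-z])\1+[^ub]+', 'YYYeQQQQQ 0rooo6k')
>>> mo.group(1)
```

The match spans [0:17] → 'YYYeQQQQQ 0rooo6k'.
Captured: group 1 = 'Y'.

'Y'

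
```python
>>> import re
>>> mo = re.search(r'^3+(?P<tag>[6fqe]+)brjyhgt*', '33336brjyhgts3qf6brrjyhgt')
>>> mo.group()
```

Pattern: anchored at the start of the string; then one or more of a literal '3'; then one or more of one of [6fqe] (captured as 'tag'); then the literal 'brj', then the literal 'yhg', then zero or more of the literal 't'.
`re.search` tries every starting position until one works.
The match spans [0:12] → '33336brjyhgt'.
Captured: group 1 = '6'.

'33336brjyhgt'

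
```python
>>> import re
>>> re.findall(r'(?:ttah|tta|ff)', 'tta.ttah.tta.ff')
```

`|` is ordered: at each position the engine commits to the first alternative that works.
Scanning left to right: at [0:3] → 'tta'; at [4:8] → 'ttah'; at [9:12] → 'tta'; at [13:15] → 'ff'.
With no groups in the pattern, `findall` gives back each whole match — 4 here.

['tta', 'ttah', 'tta', 'ff']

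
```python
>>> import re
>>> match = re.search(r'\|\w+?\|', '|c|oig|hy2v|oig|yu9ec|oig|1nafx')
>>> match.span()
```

`re.search` scans for the first position where the pattern succeeds.
The match spans [0:3] → '|c|'.

(0, 3)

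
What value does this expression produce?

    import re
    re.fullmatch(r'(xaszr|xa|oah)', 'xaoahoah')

None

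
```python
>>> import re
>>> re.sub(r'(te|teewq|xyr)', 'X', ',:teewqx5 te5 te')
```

',:Xewqx5 X5 X'

The regex engine tests alternatives in the order written; an earlier branch that matches wins even if a later one would match more.
Matches: at [2:4] → 'te'; at [10:12] → 'te'; at [14:16] → 'te'.
Each match is replaced by 'X'.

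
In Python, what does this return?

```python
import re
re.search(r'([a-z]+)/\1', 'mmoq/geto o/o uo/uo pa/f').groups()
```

('o',)

The backreference `\1` re-matches whatever the first group consumed, character for character.
`re.search` tries every starting position until one works.
The match spans [10:13] → 'o/o'.
Captured: group 1 = 'o'.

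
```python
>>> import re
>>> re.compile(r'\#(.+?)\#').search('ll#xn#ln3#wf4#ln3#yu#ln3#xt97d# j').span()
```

(2, 6)

Unlike `match`, `search` isn't anchored — it looks for the pattern anywhere in the string.
The match spans [2:6] → '#xn#'.
Captured: group 1 = 'xn'.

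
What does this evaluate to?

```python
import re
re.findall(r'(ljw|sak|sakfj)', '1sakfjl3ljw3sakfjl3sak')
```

['sak', 'ljw', 'sak', 'sak']

The regex engine tests alternatives in the order written; an earlier branch that matches wins even if a later one would match more.
Scanning left to right: at [1:4] match 'sak', group 1 = 'sak'; at [8:11] match 'ljw', group 1 = 'ljw'; at [12:15] match 'sak', group 1 = 'sak'; at [19:22] match 'sak', group 1 = 'sak'.
`findall` collects group 1 from each match (4 total).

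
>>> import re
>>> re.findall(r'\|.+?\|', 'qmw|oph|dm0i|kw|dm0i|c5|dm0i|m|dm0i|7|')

['|oph|', '|kw|', '|c5|', '|m|', '|7|']

Because the quantifier is non-greedy, it stops expanding at the earliest point where the rest of the pattern can succeed.
Walking the string: at [3:8] → '|oph|'; at [12:16] → '|kw|'; at [20:24] → '|c5|'; at [28:31] → '|m|'; at [35:38] → '|7|'.
With no groups in the pattern, `findall` gives back each whole match — 5 here.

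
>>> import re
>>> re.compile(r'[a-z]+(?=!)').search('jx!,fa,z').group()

'jx'

The `(?=…)`/`(?<=…)` assertion just peeks at neighbouring text; it doesn't advance the match position.
The match spans [0:2] → 'jx'.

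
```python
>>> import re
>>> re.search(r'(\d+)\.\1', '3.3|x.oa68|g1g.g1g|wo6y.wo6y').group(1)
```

The match spans [0:3] → '3.3'.
Captured: group 1 = '3'.

'3'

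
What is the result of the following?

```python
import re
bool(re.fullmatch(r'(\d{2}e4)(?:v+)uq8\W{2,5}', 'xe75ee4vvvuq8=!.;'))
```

False

`re.fullmatch` requires the pattern to consume the entire string.
Here the pattern can't cover the whole string, so the call returns None, and `bool(None)` is False.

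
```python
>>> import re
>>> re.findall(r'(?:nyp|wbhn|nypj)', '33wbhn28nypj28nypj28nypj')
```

The regex engine tests alternatives in the order written; an earlier branch that matches wins even if a later one would match more.
With no groups in the pattern, `findall` gives back each whole match — 4 here.

['wbhn', 'nyp', 'nyp', 'nyp']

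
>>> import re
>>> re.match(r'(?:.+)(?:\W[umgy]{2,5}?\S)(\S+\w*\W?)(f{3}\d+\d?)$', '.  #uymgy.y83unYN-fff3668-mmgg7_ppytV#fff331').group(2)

'fff331'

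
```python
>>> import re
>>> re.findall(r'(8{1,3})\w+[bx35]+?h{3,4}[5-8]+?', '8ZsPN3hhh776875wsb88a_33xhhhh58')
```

Because there's exactly one group, `findall` drops the full match and keeps group 1 from the one hit.

['8']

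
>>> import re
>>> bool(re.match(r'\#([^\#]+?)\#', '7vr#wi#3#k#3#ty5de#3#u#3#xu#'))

False

With `match`, the pattern is implicitly anchored at the beginning.
Here the string doesn't start with a match, so the call returns None, and `bool(None)` is False.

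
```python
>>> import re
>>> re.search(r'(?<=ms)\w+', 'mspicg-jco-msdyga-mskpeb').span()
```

(2, 6)

The lookaround is zero-width — it requires the adjacent text to match without consuming it, so the asserted text isn't part of the match.
The match spans [2:6] → 'picg'.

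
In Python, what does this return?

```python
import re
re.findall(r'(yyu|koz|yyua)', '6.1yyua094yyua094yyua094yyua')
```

Alternation isn't longest-match — the leftmost alternative that fits at this position is chosen.
Matches: at [3:6] match 'yyu', group 1 = 'yyu'; at [10:13] match 'yyu', group 1 = 'yyu'; at [17:20] match 'yyu', group 1 = 'yyu'; at [24:27] match 'yyu', group 1 = 'yyu'.
`findall` collects group 1 from each match (4 total).

['yyu', 'yyu', 'yyu', 'yyu']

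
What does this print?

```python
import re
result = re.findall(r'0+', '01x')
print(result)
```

This matches one or more of a literal '0'.
Scanning left to right: at [0:1] → '0'.
`findall` yields the raw match text (1 of them) because the pattern has no groups.

['0']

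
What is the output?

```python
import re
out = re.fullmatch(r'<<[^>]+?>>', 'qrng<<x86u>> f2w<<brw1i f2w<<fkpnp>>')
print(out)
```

None

`re.fullmatch` is like wrapping the pattern in `^…$` (in single-line mode).
Here the pattern can't cover the whole string, so the call returns None.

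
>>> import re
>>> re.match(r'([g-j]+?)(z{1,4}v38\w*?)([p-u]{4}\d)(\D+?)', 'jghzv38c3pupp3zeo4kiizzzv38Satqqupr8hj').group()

'jghzv38c3pupp3z'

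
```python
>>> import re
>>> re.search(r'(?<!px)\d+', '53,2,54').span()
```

(0, 2)

The negative lookaround is zero-width — it rules out positions where the adjacent text would match, without consuming anything.
Unlike `match`, `search` isn't anchored — it looks for the pattern anywhere in the string.
The match spans [0:2] → '53'.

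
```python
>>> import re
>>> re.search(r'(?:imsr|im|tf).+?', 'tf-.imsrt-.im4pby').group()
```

'tf-'

`re.search` scans for the first position where the pattern succeeds.
The match spans [0:3] → 'tf-'.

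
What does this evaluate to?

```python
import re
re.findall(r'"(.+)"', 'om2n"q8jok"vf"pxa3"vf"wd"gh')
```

['q8jok"vf"pxa3"vf"wd']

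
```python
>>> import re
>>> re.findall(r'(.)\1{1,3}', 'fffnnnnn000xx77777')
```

`\1` has to match the exact text group 1 already captured.
Scanning left to right: at [0:3] match 'fff', group 1 = 'f'; at [3:7] match 'nnnn', group 1 = 'n'; at [8:11] match '000', group 1 = '0'; at [11:13] match 'xx', group 1 = 'x'; at [13:17] match '7777', group 1 = '7'.
One capturing group, so `findall` returns just the captured substring from each match — 5 in all.

['f', 'n', '0', 'x', '7']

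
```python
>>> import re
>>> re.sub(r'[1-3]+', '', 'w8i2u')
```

The pattern matches one or more of a character in [1-3].
Matches: at [3:4] → '2'.
Each match is replaced by ''.

'w8iu'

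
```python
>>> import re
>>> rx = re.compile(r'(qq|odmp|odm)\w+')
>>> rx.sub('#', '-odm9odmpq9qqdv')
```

'-#'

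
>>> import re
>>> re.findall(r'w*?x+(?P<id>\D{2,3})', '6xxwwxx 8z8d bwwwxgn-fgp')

The pattern matches zero or more of the literal 'w' (lazy), then one or more of a literal 'x'; then 2 to 3 of a non-digit (captured as 'id').
Because there's exactly one group, `findall` drops the full match and keeps group 1 from each hit.

['wwx', 'gn-']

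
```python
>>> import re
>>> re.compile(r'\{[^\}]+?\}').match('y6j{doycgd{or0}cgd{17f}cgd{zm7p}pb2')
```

None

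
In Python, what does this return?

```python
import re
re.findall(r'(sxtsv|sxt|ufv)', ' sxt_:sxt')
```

['sxt', 'sxt']

With a single group, `findall` returns only what that group captured — 2 items.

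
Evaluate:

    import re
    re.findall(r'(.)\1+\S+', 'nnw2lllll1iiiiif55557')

['n']

`\1` has to match the exact text group 1 already captured.
Because there's exactly one group, `findall` drops the full match and keeps group 1 from the one hit.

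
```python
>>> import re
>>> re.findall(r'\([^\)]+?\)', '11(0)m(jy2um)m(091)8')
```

['(0)', '(jy2um)', '(091)']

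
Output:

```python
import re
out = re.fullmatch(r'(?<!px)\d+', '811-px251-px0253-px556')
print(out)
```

None

`re.fullmatch` requires the pattern to consume the entire string.
Here the string isn't matched end-to-end, so the call returns None.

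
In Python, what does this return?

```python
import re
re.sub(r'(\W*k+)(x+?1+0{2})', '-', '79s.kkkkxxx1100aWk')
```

'79s-aWk'

Pattern: zero or more of a non-word character, then one or more of a literal 'k' (captured); then one or more of the literal 'x' (lazy), then one or more of the literal '1', then exactly 2 of the literal '0' (captured).
Matches: at [3:15] → '.kkkkxxx1100'.
Each match is replaced by '-'.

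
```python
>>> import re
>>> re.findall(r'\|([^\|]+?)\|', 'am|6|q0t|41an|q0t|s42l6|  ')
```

['6', '41an', 's42l6']

Scanning left to right: at [2:5] match '|6|', group 1 = '6'; at [8:14] match '|41an|', group 1 = '41an'; at [17:24] match '|s42l6|', group 1 = 's42l6'.
One capturing group, so `findall` returns just the captured substring from each match — 3 in all.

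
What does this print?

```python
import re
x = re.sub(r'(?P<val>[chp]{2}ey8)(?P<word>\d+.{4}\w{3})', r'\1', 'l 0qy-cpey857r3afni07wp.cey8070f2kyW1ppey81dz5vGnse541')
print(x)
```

l 0qy-cpey87wp.cey8070f2kyW1ppey8e541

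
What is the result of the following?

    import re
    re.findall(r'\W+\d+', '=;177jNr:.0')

The pattern matches one or more of a non-word character; then one or more of a digit.
Scanning left to right: at [0:5] → '=;177'; at [8:11] → ':.0'.
With no groups in the pattern, `findall` gives back each whole match — 2 here.

['=;177', ':.0']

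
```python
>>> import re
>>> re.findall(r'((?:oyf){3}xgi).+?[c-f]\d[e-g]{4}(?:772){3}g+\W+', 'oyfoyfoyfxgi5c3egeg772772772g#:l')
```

['oyfoyfoyfxgi']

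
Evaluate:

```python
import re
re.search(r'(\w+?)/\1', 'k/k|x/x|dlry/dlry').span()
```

`\1` is not a pattern — it's the concrete string captured by group 1, re-applied verbatim.
`search` walks the string left to right and returns the first match it finds.
The match spans [0:3] → 'k/k'.
Captured: group 1 = 'k'.

(0, 3)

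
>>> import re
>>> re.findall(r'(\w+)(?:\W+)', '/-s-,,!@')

['s']

The pattern matches one or more of a word character (captured); then one or more of a non-word character (non-capturing group).
Matches: at [2:8] match 's-,,!@', group 1 = 's'.
Because there's exactly one group, `findall` drops the full match and keeps group 1 from the one hit.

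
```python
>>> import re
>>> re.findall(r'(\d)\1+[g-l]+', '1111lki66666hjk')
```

The backreference `\1` re-matches whatever the first group consumed, character for character.
With a single group, `findall` returns only what that group captured — 2 items.

['1', '6']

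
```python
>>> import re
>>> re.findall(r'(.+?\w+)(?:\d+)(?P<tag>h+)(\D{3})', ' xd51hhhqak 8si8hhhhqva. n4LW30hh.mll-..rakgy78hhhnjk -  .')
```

[(' xd5', 'hhh', 'qak'), (' 8si', 'hhhh', 'qva'), ('. n4LW3', 'hh', '.ml'), ('l-..rakgy7', 'hhh', 'njk')]

The pattern matches one or more of any character (lazy), then one or more of a word character (captured); then one or more of a digit (non-capturing group); then one or more of a literal 'h' (captured as 'tag'); then exactly 3 of a non-digit (captured).
Walking the string: at [0:11] match ' xd51hhhqak', groups = (' xd5', 'hhh', 'qak'); at [11:23] match ' 8si8hhhhqva', groups = (' 8si', 'hhhh', 'qva'); at [23:36] match '. n4LW30hh.ml', groups = ('. n4LW3', 'hh', '.ml'); at [36:53] match 'l-..rakgy78hhhnjk', groups = ('l-..rakgy7', 'hhh', 'njk').
With 3 capturing groups, `findall` returns a 3-tuple per match.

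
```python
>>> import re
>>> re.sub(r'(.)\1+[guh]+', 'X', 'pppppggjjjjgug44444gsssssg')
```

'XXXX'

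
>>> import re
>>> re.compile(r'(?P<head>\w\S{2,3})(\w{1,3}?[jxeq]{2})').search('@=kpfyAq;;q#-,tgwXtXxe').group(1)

'tgwX'

Pattern: a word character, then 2 to 3 of a non-whitespace character (captured as 'head'); then 1 to 3 of a word character (lazy), then exactly 2 of one of [jxeq] (captured).
Unlike `match`, `search` isn't anchored — it looks for the pattern anywhere in the string.
The match spans [14:22] → 'tgwXtXxe'.
Captured: group 1 = 'tgwX', group 2 = 'tXxe'.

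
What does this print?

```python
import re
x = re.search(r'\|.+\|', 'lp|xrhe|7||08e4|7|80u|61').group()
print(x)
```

`search` walks the string left to right and returns the first match it finds.
The match spans [2:22] → '|xrhe|7||08e4|7|80u|'.

|xrhe|7||08e4|7|80u|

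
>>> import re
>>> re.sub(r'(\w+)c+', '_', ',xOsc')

',_'

Every occurrence is swapped for '_'.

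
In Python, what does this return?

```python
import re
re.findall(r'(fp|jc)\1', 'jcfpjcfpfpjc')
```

['fp']

`\1` is not a pattern — it's the concrete string captured by group 1, re-applied verbatim.
One capturing group, so `findall` returns just the captured substring from the one match — 1 in all.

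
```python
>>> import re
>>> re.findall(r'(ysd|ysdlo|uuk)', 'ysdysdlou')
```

The regex engine tests alternatives in the order written; an earlier branch that matches wins even if a later one would match more.
Walking the string: at [0:3] match 'ysd', group 1 = 'ysd'; at [3:6] match 'ysd', group 1 = 'ysd'.
With a single group, `findall` returns only what that group captured — 2 items.

['ysd', 'ysd']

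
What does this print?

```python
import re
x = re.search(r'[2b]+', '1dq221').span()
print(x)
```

(3, 5)

The match spans [3:5] → '22'.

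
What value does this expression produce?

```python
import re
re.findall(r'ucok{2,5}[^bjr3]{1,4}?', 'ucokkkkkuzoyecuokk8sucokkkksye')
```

With the lazy modifier that quantifier settles for the fewest repetitions that let the rest of the pattern succeed (the atoms after it are unaffected and can still be greedy).
No capturing groups, so `findall` returns the 2 full match strings.

['ucokkkkku', 'ucokkkks']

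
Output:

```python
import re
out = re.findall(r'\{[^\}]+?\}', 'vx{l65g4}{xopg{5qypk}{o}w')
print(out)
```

['{l65g4}', '{xopg{5qypk}', '{o}']

Scanning left to right: at [2:9] → '{l65g4}'; at [9:21] → '{xopg{5qypk}'; at [21:24] → '{o}'.
With no groups in the pattern, `findall` gives back each whole match — 3 here.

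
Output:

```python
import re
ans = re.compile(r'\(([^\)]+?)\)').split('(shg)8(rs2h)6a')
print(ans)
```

['', 'shg', '8', 'rs2h', '6a']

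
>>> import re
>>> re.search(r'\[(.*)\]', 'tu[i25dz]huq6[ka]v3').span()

`re.search` tries every starting position until one works.
The match spans [2:17] → '[i25dz]huq6[ka]'.
Captured: group 1 = 'i25dz]huq6[ka'.

(2, 17)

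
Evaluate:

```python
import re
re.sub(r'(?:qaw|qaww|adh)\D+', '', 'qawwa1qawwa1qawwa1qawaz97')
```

'11197'

Matches: at [0:5] → 'qawwa'; at [6:11] → 'qawwa'; at [12:17] → 'qawwa'; at [18:23] → 'qawaz'.
`sub` substitutes '' at each match site.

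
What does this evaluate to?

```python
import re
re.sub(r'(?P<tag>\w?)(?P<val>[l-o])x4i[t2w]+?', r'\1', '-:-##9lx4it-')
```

'-:-##9-'

The pattern matches optionally a word character (captured as 'tag'); then a character in [l-o] (captured as 'val'); then the literal 'x4i', then one or more of one of [t2w] (lazy).
Matches: at [5:11] → '9lx4it'.
The replacement refers to a captured group, so each match is rewritten using its own captured text.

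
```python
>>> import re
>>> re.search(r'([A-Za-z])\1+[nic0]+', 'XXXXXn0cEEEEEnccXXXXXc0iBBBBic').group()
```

'XXXXXn0c'

A backreference is literal: `\1` must see the identical characters the first group matched.
`re.search` scans for the first position where the pattern succeeds.
The match spans [0:8] → 'XXXXXn0c'.
Captured: group 1 = 'X'.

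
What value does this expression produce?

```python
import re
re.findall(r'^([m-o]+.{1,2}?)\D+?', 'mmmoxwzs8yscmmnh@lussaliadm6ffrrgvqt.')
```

One capturing group, so `findall` returns just the captured substring from the one match — 1 in all.

['mmmox']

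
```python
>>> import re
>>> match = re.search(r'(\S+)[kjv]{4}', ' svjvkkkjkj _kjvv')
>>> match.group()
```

'svjvkkkjkj'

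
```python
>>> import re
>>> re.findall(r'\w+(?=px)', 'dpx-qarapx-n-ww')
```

['d', 'qara']

Lookahead/lookbehind check context without consuming it, so the matched span excludes the asserted characters.
With no groups in the pattern, `findall` gives back each whole match — 2 here.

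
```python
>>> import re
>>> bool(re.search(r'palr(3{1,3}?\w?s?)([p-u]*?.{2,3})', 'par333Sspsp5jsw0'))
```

False

Here no position works, so the call returns None, and `bool(None)` is False.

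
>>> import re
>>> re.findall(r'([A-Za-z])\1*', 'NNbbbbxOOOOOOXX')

['N', 'b', 'x', 'O', 'X']

`\1` is not a pattern — it's the concrete string captured by group 1, re-applied verbatim.
`findall` collects group 1 from each match (5 total).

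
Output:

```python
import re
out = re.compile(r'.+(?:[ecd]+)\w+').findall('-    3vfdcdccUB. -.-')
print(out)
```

This matches one or more of any character; then one or more of one of [ecd] (non-capturing group); then one or more of a word character.
Scanning left to right: at [0:15] → '-    3vfdcdccUB'.
Since nothing is captured, `findall` lists the 1 matched substring directly.

['-    3vfdcdccUB']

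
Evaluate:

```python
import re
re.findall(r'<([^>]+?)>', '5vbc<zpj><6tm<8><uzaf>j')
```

Scanning left to right: at [4:9] match '<zpj>', group 1 = 'zpj'; at [9:16] match '<6tm<8>', group 1 = '6tm<8'; at [16:22] match '<uzaf>', group 1 = 'uzaf'.
`findall` collects group 1 from each match (3 total).

['zpj', '6tm<8', 'uzaf']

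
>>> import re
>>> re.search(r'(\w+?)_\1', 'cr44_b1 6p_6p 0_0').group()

After group 1 captures some text, `\1` only succeeds where that same text appears again.
`re.search` tries every starting position until one works.
The match spans [8:13] → '6p_6p'.
Captured: group 1 = '6p'.

'6p_6p'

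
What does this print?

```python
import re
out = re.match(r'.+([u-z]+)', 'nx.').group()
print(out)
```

Pattern: one or more of any character; then one or more of a character in [u-z] (captured).
With `match`, the pattern is implicitly anchored at the beginning.
The match spans [0:2] → 'nx'.
Captured: group 1 = 'x'.

nx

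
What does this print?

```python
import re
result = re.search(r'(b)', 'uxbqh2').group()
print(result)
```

Pattern: a literal 'b' (captured).
Unlike `match`, `search` isn't anchored — it looks for the pattern anywhere in the string.
The match spans [2:3] → 'b'.
Captured: group 1 = 'b'.

b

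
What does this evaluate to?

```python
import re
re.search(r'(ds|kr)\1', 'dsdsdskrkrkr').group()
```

'dsds'

After group 1 captures some text, `\1` only succeeds where that same text appears again.
`re.search` scans for the first position where the pattern succeeds.
The match spans [0:4] → 'dsds'.
Captured: group 1 = 'ds'.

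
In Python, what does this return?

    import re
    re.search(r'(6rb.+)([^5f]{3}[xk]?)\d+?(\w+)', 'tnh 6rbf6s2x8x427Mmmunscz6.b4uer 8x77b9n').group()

The match spans [4:40] → '6rbf6s2x8x427Mmmunscz6.b4uer 8x77b9n'.

'6rbf6s2x8x427Mmmunscz6.b4uer 8x77b9n'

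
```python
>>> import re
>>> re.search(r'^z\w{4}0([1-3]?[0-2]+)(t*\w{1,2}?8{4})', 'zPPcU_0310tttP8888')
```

Here nothing in the string fits, so the call returns None.

None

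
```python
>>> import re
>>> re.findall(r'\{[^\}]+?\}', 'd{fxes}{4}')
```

['{fxes}', '{4}']

`findall` yields the raw match text (2 of them) because the pattern has no groups.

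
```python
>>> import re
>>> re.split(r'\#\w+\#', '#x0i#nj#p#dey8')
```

Matches to split on: at [0:5] → '#x0i#'; at [7:10] → '#p#'.
Each match becomes a cut point; 3 segments remain.

['', 'nj', 'dey8']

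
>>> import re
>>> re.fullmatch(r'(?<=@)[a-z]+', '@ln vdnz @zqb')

None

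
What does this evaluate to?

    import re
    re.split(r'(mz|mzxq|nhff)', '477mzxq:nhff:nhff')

['477', 'mz', 'xq:', 'nhff', ':', 'nhff', '']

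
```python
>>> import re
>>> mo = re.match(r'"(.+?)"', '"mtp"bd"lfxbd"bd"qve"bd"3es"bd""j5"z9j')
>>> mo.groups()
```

A non-greedy quantifier consumes as few characters as it can — just enough that the remainder of the pattern still matches from where it stops; whatever follows it matches normally.
With `match`, the pattern is implicitly anchored at the beginning.
The match spans [0:5] → '"mtp"'.
Captured: group 1 = 'mtp'.

('mtp',)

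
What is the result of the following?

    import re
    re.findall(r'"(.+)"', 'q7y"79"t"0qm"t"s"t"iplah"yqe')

['79"t"0qm"t"s"t"iplah']

`findall` collects group 1 from the one match (1 total).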